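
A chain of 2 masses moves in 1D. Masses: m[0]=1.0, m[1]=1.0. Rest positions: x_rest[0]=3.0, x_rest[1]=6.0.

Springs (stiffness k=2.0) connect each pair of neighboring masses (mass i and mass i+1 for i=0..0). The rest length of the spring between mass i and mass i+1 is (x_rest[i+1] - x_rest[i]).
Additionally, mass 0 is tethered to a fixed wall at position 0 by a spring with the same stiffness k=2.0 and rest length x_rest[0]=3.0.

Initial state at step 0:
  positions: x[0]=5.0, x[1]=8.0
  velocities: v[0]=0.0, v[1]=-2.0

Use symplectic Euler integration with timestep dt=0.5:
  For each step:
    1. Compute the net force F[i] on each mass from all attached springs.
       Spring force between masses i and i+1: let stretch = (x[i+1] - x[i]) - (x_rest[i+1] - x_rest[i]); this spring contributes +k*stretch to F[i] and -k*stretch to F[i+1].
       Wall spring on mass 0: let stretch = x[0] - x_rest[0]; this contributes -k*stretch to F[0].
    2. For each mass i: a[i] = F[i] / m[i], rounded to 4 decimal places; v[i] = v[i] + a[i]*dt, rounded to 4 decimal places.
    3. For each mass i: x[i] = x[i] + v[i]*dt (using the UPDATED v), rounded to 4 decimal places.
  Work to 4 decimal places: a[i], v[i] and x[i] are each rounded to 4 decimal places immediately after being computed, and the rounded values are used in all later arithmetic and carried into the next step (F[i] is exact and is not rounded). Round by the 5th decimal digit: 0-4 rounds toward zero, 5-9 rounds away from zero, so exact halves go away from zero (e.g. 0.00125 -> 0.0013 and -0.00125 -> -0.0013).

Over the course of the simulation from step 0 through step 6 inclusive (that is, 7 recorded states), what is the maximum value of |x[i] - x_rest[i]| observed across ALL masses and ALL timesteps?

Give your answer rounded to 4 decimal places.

Step 0: x=[5.0000 8.0000] v=[0.0000 -2.0000]
Step 1: x=[4.0000 7.0000] v=[-2.0000 -2.0000]
Step 2: x=[2.5000 6.0000] v=[-3.0000 -2.0000]
Step 3: x=[1.5000 4.7500] v=[-2.0000 -2.5000]
Step 4: x=[1.3750 3.3750] v=[-0.2500 -2.7500]
Step 5: x=[1.5625 2.5000] v=[0.3750 -1.7500]
Step 6: x=[1.4375 2.6563] v=[-0.2500 0.3125]
Max displacement = 3.5000

Answer: 3.5000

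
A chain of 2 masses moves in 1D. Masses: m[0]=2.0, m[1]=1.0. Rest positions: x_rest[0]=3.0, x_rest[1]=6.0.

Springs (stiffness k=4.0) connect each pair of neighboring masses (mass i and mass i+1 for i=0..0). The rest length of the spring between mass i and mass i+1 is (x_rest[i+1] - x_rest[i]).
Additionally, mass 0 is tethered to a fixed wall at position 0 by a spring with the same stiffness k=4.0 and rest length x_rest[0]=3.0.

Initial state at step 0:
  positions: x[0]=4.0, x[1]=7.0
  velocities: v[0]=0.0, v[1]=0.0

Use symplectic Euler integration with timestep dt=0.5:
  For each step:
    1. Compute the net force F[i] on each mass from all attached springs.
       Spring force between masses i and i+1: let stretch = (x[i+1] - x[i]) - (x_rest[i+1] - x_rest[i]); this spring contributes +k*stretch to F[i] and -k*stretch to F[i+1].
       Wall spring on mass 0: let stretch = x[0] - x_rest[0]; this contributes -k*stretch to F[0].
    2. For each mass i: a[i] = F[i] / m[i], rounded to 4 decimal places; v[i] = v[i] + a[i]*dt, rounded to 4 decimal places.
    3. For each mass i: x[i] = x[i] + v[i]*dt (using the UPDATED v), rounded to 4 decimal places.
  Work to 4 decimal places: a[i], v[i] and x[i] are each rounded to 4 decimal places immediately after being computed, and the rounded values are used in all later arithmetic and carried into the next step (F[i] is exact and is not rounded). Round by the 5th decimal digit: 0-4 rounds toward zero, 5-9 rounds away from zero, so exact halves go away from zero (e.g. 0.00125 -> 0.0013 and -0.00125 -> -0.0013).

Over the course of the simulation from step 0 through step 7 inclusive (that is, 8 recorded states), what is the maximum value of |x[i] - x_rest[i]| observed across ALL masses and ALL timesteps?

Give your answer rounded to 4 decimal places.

Answer: 1.2500

Derivation:
Step 0: x=[4.0000 7.0000] v=[0.0000 0.0000]
Step 1: x=[3.5000 7.0000] v=[-1.0000 0.0000]
Step 2: x=[3.0000 6.5000] v=[-1.0000 -1.0000]
Step 3: x=[2.7500 5.5000] v=[-0.5000 -2.0000]
Step 4: x=[2.5000 4.7500] v=[-0.5000 -1.5000]
Step 5: x=[2.1250 4.7500] v=[-0.7500 0.0000]
Step 6: x=[2.0000 5.1250] v=[-0.2500 0.7500]
Step 7: x=[2.4375 5.3750] v=[0.8750 0.5000]
Max displacement = 1.2500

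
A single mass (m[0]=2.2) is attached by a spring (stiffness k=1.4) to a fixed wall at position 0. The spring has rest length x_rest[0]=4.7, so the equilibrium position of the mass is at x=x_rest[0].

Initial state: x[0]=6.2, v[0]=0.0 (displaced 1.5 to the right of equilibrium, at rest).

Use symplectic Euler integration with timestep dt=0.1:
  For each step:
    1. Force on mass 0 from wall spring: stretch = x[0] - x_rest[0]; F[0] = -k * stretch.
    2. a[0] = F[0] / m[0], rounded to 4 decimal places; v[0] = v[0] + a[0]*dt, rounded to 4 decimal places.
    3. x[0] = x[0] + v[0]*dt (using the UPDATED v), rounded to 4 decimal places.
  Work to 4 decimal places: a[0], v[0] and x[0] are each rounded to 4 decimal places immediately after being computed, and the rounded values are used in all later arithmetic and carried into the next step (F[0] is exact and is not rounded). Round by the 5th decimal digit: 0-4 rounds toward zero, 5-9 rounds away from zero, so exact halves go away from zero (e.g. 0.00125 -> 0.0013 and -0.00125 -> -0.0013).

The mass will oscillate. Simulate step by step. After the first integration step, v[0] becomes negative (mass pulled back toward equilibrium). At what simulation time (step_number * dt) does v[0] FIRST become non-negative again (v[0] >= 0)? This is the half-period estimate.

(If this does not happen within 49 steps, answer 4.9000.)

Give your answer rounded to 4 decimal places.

Step 0: x=[6.2000] v=[0.0000]
Step 1: x=[6.1905] v=[-0.0955]
Step 2: x=[6.1715] v=[-0.1904]
Step 3: x=[6.1431] v=[-0.2840]
Step 4: x=[6.1055] v=[-0.3758]
Step 5: x=[6.0590] v=[-0.4652]
Step 6: x=[6.0038] v=[-0.5517]
Step 7: x=[5.9403] v=[-0.6347]
Step 8: x=[5.8689] v=[-0.7136]
Step 9: x=[5.7901] v=[-0.7880]
Step 10: x=[5.7044] v=[-0.8574]
Step 11: x=[5.6123] v=[-0.9213]
Step 12: x=[5.5144] v=[-0.9794]
Step 13: x=[5.4113] v=[-1.0312]
Step 14: x=[5.3037] v=[-1.0765]
Step 15: x=[5.1922] v=[-1.1149]
Step 16: x=[5.0776] v=[-1.1462]
Step 17: x=[4.9606] v=[-1.1702]
Step 18: x=[4.8419] v=[-1.1868]
Step 19: x=[4.7223] v=[-1.1958]
Step 20: x=[4.6026] v=[-1.1972]
Step 21: x=[4.4835] v=[-1.1910]
Step 22: x=[4.3658] v=[-1.1772]
Step 23: x=[4.2502] v=[-1.1559]
Step 24: x=[4.1375] v=[-1.1273]
Step 25: x=[4.0284] v=[-1.0915]
Step 26: x=[3.9235] v=[-1.0488]
Step 27: x=[3.8236] v=[-0.9994]
Step 28: x=[3.7292] v=[-0.9436]
Step 29: x=[3.6410] v=[-0.8818]
Step 30: x=[3.5596] v=[-0.8144]
Step 31: x=[3.4854] v=[-0.7418]
Step 32: x=[3.4190] v=[-0.6645]
Step 33: x=[3.3607] v=[-0.5830]
Step 34: x=[3.3109] v=[-0.4978]
Step 35: x=[3.2700] v=[-0.4094]
Step 36: x=[3.2382] v=[-0.3184]
Step 37: x=[3.2157] v=[-0.2254]
Step 38: x=[3.2026] v=[-0.1309]
Step 39: x=[3.1990] v=[-0.0356]
Step 40: x=[3.2050] v=[0.0599]
First v>=0 after going negative at step 40, time=4.0000

Answer: 4.0000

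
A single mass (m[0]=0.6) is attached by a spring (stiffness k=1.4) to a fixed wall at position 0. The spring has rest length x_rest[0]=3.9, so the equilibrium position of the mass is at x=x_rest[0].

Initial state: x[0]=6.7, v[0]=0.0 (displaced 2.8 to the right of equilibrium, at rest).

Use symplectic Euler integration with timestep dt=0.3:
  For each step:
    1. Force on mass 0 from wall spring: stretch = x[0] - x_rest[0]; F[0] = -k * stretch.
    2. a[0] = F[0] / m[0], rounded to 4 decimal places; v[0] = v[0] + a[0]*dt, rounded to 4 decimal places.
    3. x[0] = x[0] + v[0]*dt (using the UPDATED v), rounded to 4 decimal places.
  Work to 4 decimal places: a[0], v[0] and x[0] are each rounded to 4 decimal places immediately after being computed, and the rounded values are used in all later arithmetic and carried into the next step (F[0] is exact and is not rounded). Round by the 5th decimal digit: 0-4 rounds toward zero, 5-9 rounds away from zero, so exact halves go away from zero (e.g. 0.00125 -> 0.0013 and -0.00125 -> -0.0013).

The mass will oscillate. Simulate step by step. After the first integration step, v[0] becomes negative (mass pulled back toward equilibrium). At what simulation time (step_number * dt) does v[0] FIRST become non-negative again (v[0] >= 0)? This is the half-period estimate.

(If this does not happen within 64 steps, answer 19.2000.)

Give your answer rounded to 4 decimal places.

Answer: 2.1000

Derivation:
Step 0: x=[6.7000] v=[0.0000]
Step 1: x=[6.1120] v=[-1.9600]
Step 2: x=[5.0595] v=[-3.5084]
Step 3: x=[3.7635] v=[-4.3201]
Step 4: x=[2.4961] v=[-4.2246]
Step 5: x=[1.5235] v=[-3.2419]
Step 6: x=[1.0500] v=[-1.5783]
Step 7: x=[1.1750] v=[0.4167]
First v>=0 after going negative at step 7, time=2.1000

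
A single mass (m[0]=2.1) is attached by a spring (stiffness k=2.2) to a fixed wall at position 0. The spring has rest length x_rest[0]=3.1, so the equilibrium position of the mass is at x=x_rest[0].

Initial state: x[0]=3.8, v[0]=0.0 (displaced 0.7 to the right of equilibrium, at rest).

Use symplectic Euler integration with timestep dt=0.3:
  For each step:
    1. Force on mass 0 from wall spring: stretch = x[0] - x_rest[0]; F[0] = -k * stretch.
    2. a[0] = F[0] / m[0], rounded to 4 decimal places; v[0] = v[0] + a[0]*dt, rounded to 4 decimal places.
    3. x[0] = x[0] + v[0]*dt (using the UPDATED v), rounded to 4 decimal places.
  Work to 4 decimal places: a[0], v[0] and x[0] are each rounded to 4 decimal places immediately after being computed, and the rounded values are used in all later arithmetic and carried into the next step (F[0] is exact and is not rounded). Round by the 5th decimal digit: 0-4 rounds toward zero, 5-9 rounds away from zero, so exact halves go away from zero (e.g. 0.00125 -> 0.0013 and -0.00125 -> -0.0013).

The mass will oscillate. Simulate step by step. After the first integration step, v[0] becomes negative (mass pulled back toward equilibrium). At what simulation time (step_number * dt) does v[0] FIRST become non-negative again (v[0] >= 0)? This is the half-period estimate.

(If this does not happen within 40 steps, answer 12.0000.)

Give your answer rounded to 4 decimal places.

Step 0: x=[3.8000] v=[0.0000]
Step 1: x=[3.7340] v=[-0.2200]
Step 2: x=[3.6082] v=[-0.4193]
Step 3: x=[3.4345] v=[-0.5790]
Step 4: x=[3.2293] v=[-0.6841]
Step 5: x=[3.0119] v=[-0.7248]
Step 6: x=[2.8028] v=[-0.6971]
Step 7: x=[2.6217] v=[-0.6037]
Step 8: x=[2.4857] v=[-0.4534]
Step 9: x=[2.4076] v=[-0.2603]
Step 10: x=[2.3948] v=[-0.0427]
Step 11: x=[2.4485] v=[0.1789]
First v>=0 after going negative at step 11, time=3.3000

Answer: 3.3000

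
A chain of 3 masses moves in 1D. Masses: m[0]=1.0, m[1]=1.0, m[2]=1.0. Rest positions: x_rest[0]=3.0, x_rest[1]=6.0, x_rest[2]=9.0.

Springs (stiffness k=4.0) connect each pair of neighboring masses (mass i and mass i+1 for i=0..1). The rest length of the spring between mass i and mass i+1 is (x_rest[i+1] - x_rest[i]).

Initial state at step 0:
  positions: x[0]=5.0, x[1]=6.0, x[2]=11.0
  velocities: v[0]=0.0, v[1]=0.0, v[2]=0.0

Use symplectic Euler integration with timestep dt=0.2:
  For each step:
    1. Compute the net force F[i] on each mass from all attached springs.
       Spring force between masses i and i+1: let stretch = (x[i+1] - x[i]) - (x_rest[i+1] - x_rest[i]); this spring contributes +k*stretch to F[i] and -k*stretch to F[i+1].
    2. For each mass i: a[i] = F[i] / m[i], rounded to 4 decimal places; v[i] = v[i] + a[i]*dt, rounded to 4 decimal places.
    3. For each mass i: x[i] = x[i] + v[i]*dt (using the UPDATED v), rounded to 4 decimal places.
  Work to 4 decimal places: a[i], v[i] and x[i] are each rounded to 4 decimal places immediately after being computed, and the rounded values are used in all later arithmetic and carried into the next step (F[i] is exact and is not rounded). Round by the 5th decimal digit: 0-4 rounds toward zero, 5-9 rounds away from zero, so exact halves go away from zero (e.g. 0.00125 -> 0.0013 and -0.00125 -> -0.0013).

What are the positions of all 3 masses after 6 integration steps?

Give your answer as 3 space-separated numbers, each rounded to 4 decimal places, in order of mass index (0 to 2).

Answer: 4.2528 7.4947 10.2528

Derivation:
Step 0: x=[5.0000 6.0000 11.0000] v=[0.0000 0.0000 0.0000]
Step 1: x=[4.6800 6.6400 10.6800] v=[-1.6000 3.2000 -1.6000]
Step 2: x=[4.1936 7.6128 10.1936] v=[-2.4320 4.8640 -2.4320]
Step 3: x=[3.7743 8.4515 9.7743] v=[-2.0966 4.1933 -2.0966]
Step 4: x=[3.6233 8.7535 9.6233] v=[-0.7548 1.5098 -0.7548]
Step 5: x=[3.8132 8.3738 9.8132] v=[0.9494 -1.8985 0.9494]
Step 6: x=[4.2528 7.4947 10.2528] v=[2.1979 -4.3955 2.1979]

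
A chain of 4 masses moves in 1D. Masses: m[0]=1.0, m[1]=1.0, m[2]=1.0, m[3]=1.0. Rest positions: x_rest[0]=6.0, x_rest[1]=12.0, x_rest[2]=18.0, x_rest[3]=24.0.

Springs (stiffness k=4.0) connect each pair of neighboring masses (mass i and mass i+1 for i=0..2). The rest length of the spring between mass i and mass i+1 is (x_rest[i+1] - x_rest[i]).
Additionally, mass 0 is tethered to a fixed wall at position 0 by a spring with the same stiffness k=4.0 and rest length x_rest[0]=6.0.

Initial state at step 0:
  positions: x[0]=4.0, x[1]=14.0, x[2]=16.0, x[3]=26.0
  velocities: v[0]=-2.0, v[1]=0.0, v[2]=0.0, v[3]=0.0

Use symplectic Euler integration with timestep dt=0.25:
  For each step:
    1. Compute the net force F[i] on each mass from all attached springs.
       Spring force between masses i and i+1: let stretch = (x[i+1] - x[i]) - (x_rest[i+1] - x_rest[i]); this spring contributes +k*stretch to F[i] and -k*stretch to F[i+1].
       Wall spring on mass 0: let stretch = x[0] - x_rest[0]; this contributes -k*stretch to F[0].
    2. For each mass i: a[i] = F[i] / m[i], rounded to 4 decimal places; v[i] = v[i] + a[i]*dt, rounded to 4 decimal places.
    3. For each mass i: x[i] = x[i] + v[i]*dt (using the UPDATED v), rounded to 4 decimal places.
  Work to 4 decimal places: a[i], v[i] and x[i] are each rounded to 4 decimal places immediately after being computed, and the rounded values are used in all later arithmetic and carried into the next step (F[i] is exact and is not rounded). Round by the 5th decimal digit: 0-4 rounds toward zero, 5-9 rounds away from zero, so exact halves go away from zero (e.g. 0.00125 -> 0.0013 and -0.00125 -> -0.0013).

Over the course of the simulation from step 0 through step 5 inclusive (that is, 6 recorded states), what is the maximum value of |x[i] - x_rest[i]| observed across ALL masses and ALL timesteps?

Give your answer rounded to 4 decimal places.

Step 0: x=[4.0000 14.0000 16.0000 26.0000] v=[-2.0000 0.0000 0.0000 0.0000]
Step 1: x=[5.0000 12.0000 18.0000 25.0000] v=[4.0000 -8.0000 8.0000 -4.0000]
Step 2: x=[6.5000 9.7500 20.2500 23.7500] v=[6.0000 -9.0000 9.0000 -5.0000]
Step 3: x=[7.1875 9.3125 20.7500 23.1250] v=[2.7500 -1.7500 2.0000 -2.5000]
Step 4: x=[6.6094 11.2031 18.9844 23.4063] v=[-2.3125 7.5625 -7.0625 1.1250]
Step 5: x=[5.5274 13.8906 16.3789 24.0821] v=[-4.3282 10.7501 -10.4219 2.7031]
Max displacement = 2.7500

Answer: 2.7500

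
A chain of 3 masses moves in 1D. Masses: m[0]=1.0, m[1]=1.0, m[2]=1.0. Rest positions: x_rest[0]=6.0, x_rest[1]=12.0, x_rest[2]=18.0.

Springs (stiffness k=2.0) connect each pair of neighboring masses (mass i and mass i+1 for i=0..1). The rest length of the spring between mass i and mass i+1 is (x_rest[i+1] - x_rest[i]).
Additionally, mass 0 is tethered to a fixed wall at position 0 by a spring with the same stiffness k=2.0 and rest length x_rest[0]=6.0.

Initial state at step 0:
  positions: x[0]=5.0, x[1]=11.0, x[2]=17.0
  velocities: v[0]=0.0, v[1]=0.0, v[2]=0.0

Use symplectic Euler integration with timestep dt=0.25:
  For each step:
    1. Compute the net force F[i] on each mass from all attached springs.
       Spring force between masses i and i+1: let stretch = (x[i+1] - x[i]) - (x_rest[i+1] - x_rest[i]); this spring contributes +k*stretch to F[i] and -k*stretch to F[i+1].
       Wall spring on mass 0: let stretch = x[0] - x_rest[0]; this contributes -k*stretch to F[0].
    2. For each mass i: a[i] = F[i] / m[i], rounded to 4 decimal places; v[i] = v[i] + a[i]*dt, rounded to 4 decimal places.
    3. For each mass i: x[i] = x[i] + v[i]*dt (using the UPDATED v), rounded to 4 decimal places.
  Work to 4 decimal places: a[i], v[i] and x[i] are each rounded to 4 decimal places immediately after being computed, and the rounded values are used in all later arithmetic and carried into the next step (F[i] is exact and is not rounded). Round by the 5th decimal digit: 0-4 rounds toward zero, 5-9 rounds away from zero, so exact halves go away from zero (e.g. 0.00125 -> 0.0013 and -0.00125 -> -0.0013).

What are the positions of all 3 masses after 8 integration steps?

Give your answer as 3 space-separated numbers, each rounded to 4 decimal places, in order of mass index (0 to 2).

Answer: 6.0814 12.0040 17.4427

Derivation:
Step 0: x=[5.0000 11.0000 17.0000] v=[0.0000 0.0000 0.0000]
Step 1: x=[5.1250 11.0000 17.0000] v=[0.5000 0.0000 0.0000]
Step 2: x=[5.3438 11.0156 17.0000] v=[0.8750 0.0625 0.0000]
Step 3: x=[5.6036 11.0703 17.0020] v=[1.0390 0.2188 0.0078]
Step 4: x=[5.8463 11.1831 17.0125] v=[0.9706 0.4513 0.0420]
Step 5: x=[6.0253 11.3575 17.0443] v=[0.7159 0.6976 0.1273]
Step 6: x=[6.1177 11.5762 17.1153] v=[0.3694 0.8749 0.2839]
Step 7: x=[6.1277 11.8050 17.2439] v=[0.0398 0.9152 0.5144]
Step 8: x=[6.0814 12.0040 17.4427] v=[-0.1854 0.7960 0.7950]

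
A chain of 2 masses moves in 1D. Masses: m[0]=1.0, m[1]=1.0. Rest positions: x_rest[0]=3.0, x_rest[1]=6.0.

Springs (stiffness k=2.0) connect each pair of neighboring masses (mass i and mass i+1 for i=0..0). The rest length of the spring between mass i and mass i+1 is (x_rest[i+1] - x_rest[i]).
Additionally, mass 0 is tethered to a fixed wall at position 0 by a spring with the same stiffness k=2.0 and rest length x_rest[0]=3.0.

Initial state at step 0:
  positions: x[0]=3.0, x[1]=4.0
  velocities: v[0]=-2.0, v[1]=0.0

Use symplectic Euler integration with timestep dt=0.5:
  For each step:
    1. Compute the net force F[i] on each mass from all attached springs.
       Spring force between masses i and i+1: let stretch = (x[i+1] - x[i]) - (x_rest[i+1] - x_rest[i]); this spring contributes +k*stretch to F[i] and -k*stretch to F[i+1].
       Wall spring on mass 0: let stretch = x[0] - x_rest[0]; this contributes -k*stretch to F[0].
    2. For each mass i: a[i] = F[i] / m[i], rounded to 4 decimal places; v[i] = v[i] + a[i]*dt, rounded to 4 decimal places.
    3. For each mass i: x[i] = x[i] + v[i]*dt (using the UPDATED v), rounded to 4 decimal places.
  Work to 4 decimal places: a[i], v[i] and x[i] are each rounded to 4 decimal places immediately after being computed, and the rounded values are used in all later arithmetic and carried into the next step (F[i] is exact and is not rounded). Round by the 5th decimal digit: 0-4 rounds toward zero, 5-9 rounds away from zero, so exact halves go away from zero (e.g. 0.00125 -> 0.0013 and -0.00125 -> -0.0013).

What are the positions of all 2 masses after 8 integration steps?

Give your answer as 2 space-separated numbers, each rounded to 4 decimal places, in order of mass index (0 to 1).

Answer: 3.5859 7.8673

Derivation:
Step 0: x=[3.0000 4.0000] v=[-2.0000 0.0000]
Step 1: x=[1.0000 5.0000] v=[-4.0000 2.0000]
Step 2: x=[0.5000 5.5000] v=[-1.0000 1.0000]
Step 3: x=[2.2500 5.0000] v=[3.5000 -1.0000]
Step 4: x=[4.2500 4.6250] v=[4.0000 -0.7500]
Step 5: x=[4.3125 5.5625] v=[0.1250 1.8750]
Step 6: x=[2.8438 7.3750] v=[-2.9375 3.6250]
Step 7: x=[2.2188 8.4219] v=[-1.2501 2.0938]
Step 8: x=[3.5859 7.8673] v=[2.7342 -1.1093]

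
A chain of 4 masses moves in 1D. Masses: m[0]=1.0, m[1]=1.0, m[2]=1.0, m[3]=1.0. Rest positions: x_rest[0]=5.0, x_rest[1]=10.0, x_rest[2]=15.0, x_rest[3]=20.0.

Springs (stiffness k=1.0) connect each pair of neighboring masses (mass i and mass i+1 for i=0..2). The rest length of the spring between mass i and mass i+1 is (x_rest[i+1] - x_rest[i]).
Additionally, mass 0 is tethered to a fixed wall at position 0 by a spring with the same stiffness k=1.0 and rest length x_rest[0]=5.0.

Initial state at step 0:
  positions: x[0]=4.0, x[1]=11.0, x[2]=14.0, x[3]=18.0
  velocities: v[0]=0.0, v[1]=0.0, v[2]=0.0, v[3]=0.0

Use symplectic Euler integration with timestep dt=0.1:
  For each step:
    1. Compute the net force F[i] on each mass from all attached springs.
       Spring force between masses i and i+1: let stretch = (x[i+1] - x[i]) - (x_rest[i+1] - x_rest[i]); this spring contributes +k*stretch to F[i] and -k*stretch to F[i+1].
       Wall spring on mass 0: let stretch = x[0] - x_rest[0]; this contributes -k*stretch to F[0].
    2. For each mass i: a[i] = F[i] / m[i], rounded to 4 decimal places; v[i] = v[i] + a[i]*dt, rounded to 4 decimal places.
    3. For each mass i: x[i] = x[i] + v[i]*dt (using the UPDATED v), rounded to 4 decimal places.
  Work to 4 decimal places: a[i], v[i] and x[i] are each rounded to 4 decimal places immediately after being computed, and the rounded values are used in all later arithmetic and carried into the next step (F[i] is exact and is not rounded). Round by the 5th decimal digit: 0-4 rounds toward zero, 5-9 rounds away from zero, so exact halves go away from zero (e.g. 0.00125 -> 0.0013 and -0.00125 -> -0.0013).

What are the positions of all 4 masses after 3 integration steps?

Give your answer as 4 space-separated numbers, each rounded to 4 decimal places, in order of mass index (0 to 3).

Step 0: x=[4.0000 11.0000 14.0000 18.0000] v=[0.0000 0.0000 0.0000 0.0000]
Step 1: x=[4.0300 10.9600 14.0100 18.0100] v=[0.3000 -0.4000 0.1000 0.1000]
Step 2: x=[4.0890 10.8812 14.0295 18.0300] v=[0.5900 -0.7880 0.1950 0.2000]
Step 3: x=[4.1750 10.7660 14.0575 18.0600] v=[0.8603 -1.1524 0.2802 0.3000]

Answer: 4.1750 10.7660 14.0575 18.0600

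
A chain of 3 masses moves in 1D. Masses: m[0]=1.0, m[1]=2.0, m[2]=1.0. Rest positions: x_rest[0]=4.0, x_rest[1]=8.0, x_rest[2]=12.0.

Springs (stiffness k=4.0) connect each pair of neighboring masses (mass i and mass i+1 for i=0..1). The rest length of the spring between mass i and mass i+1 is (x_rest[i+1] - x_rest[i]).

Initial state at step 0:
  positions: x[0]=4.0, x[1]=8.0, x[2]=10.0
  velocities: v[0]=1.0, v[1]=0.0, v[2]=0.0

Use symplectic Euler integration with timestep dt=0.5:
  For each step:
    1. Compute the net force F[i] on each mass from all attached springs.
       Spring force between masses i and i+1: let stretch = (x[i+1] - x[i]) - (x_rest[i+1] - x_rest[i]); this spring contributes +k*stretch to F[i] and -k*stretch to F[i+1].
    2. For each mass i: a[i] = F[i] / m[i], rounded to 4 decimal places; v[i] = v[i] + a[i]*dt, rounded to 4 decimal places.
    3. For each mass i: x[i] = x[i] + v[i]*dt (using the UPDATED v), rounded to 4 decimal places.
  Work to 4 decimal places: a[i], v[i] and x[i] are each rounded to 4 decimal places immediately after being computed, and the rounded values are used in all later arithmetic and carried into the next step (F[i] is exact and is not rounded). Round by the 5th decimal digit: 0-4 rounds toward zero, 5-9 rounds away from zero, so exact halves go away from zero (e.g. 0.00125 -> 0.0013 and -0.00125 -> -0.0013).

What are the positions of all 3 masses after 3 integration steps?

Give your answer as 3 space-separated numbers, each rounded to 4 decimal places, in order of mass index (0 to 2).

Answer: 2.2500 8.5000 12.2500

Derivation:
Step 0: x=[4.0000 8.0000 10.0000] v=[1.0000 0.0000 0.0000]
Step 1: x=[4.5000 7.0000 12.0000] v=[1.0000 -2.0000 4.0000]
Step 2: x=[3.5000 7.2500 13.0000] v=[-2.0000 0.5000 2.0000]
Step 3: x=[2.2500 8.5000 12.2500] v=[-2.5000 2.5000 -1.5000]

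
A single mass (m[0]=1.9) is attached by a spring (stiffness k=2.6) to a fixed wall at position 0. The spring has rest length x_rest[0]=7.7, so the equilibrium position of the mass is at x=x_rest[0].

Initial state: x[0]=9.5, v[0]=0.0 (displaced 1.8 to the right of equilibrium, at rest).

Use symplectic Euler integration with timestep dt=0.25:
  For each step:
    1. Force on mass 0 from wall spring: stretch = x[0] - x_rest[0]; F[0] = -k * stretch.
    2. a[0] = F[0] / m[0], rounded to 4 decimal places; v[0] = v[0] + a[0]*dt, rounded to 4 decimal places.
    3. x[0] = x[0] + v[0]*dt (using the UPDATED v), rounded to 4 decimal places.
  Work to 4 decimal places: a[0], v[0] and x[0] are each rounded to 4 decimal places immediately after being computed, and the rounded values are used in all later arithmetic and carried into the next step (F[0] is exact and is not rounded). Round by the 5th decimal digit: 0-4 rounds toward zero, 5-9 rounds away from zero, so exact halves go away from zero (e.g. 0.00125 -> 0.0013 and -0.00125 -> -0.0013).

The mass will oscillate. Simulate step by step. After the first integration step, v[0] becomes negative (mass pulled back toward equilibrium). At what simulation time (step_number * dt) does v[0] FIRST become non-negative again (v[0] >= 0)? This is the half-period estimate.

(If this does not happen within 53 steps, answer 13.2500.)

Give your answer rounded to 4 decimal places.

Answer: 2.7500

Derivation:
Step 0: x=[9.5000] v=[0.0000]
Step 1: x=[9.3461] v=[-0.6158]
Step 2: x=[9.0514] v=[-1.1790]
Step 3: x=[8.6411] v=[-1.6413]
Step 4: x=[8.1503] v=[-1.9633]
Step 5: x=[7.6210] v=[-2.1174]
Step 6: x=[7.0984] v=[-2.0904]
Step 7: x=[6.6273] v=[-1.8846]
Step 8: x=[6.2479] v=[-1.5176]
Step 9: x=[5.9927] v=[-1.0208]
Step 10: x=[5.8835] v=[-0.4367]
Step 11: x=[5.9297] v=[0.1847]
First v>=0 after going negative at step 11, time=2.7500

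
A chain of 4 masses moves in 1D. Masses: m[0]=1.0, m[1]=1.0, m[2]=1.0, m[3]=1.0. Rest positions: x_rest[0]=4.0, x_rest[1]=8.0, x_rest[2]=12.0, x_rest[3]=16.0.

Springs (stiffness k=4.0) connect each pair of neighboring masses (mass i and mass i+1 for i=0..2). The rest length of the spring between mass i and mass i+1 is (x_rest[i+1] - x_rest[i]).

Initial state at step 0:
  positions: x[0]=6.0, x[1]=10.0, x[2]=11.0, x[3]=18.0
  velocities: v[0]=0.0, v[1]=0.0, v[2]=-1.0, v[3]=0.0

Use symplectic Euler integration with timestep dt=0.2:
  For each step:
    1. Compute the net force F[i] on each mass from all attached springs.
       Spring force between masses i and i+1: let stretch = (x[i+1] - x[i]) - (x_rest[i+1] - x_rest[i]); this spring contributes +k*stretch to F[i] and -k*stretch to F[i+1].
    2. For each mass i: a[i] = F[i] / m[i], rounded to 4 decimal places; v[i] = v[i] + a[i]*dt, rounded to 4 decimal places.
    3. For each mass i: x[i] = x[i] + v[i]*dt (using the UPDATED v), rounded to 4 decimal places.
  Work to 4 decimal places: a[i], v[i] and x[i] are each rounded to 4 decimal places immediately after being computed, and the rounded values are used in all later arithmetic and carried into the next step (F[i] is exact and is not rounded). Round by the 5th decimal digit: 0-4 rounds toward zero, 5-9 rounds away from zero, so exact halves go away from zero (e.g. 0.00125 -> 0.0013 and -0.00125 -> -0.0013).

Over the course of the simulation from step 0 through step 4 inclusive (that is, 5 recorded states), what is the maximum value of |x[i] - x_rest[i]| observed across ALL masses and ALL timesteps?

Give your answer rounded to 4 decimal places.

Answer: 2.8717

Derivation:
Step 0: x=[6.0000 10.0000 11.0000 18.0000] v=[0.0000 0.0000 -1.0000 0.0000]
Step 1: x=[6.0000 9.5200 11.7600 17.5200] v=[0.0000 -2.4000 3.8000 -2.4000]
Step 2: x=[5.9232 8.8352 13.0832 16.7584] v=[-0.3840 -3.4240 6.6160 -3.8080]
Step 3: x=[5.6723 8.3642 14.3148 16.0488] v=[-1.2544 -2.3552 6.1578 -3.5482]
Step 4: x=[5.2121 8.4146 14.8717 15.7017] v=[-2.3009 0.2518 2.7845 -1.7354]
Max displacement = 2.8717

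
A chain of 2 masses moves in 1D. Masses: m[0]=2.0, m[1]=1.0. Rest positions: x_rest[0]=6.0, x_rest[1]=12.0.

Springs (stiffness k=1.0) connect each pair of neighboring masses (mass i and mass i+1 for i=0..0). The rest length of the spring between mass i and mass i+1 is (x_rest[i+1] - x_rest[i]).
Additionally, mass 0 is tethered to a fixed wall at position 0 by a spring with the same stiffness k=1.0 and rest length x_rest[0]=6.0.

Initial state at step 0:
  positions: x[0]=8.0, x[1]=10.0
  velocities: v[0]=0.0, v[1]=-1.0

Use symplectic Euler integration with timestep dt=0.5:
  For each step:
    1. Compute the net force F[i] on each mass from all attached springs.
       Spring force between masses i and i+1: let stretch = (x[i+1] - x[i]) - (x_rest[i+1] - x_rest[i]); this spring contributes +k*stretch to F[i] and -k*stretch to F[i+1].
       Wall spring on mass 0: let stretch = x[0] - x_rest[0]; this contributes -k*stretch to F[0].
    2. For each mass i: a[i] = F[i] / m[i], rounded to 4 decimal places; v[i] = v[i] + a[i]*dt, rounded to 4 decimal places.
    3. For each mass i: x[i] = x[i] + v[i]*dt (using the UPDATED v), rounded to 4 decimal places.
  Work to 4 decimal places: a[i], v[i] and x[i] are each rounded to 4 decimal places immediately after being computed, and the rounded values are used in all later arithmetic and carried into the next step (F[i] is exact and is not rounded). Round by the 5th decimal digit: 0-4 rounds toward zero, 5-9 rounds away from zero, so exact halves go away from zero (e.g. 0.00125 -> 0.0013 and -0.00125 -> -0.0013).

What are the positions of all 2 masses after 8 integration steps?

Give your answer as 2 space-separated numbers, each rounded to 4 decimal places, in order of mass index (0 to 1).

Step 0: x=[8.0000 10.0000] v=[0.0000 -1.0000]
Step 1: x=[7.2500 10.5000] v=[-1.5000 1.0000]
Step 2: x=[6.0000 11.6875] v=[-2.5000 2.3750]
Step 3: x=[4.7109 12.9532] v=[-2.5782 2.5313]
Step 4: x=[3.8632 13.6583] v=[-1.6954 1.4102]
Step 5: x=[3.7570 13.4146] v=[-0.2124 -0.4874]
Step 6: x=[4.3884 12.2565] v=[1.2628 -2.3162]
Step 7: x=[5.4548 10.6314] v=[2.1328 -3.2503]
Step 8: x=[6.4865 9.2121] v=[2.0633 -2.8386]

Answer: 6.4865 9.2121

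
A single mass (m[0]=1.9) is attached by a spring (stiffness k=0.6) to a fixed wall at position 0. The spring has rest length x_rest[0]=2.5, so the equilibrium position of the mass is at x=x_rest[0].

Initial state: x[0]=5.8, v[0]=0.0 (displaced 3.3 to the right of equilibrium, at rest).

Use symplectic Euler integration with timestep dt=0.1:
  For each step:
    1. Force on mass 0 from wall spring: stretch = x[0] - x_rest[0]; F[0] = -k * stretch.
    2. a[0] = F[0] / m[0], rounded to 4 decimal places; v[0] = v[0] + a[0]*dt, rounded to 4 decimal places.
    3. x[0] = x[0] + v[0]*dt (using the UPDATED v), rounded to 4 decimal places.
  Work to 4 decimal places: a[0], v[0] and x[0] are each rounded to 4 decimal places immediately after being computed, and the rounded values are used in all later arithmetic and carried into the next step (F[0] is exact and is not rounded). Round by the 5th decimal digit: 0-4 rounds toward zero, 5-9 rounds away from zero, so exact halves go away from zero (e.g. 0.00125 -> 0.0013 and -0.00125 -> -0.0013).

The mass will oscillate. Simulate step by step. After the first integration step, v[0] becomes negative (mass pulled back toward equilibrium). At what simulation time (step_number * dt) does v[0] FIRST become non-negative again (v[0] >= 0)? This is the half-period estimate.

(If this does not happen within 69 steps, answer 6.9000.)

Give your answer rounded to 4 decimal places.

Answer: 5.6000

Derivation:
Step 0: x=[5.8000] v=[0.0000]
Step 1: x=[5.7896] v=[-0.1042]
Step 2: x=[5.7688] v=[-0.2081]
Step 3: x=[5.7377] v=[-0.3113]
Step 4: x=[5.6964] v=[-0.4135]
Step 5: x=[5.6450] v=[-0.5144]
Step 6: x=[5.5836] v=[-0.6137]
Step 7: x=[5.5125] v=[-0.7111]
Step 8: x=[5.4319] v=[-0.8062]
Step 9: x=[5.3420] v=[-0.8988]
Step 10: x=[5.2431] v=[-0.9886]
Step 11: x=[5.1356] v=[-1.0752]
Step 12: x=[5.0198] v=[-1.1584]
Step 13: x=[4.8960] v=[-1.2380]
Step 14: x=[4.7646] v=[-1.3137]
Step 15: x=[4.6261] v=[-1.3852]
Step 16: x=[4.4809] v=[-1.4523]
Step 17: x=[4.3294] v=[-1.5149]
Step 18: x=[4.1721] v=[-1.5727]
Step 19: x=[4.0096] v=[-1.6255]
Step 20: x=[3.8423] v=[-1.6732]
Step 21: x=[3.6707] v=[-1.7156]
Step 22: x=[3.4954] v=[-1.7526]
Step 23: x=[3.3170] v=[-1.7840]
Step 24: x=[3.1360] v=[-1.8098]
Step 25: x=[2.9530] v=[-1.8299]
Step 26: x=[2.7686] v=[-1.8442]
Step 27: x=[2.5833] v=[-1.8527]
Step 28: x=[2.3978] v=[-1.8553]
Step 29: x=[2.2126] v=[-1.8521]
Step 30: x=[2.0283] v=[-1.8430]
Step 31: x=[1.8455] v=[-1.8281]
Step 32: x=[1.6648] v=[-1.8074]
Step 33: x=[1.4867] v=[-1.7810]
Step 34: x=[1.3118] v=[-1.7490]
Step 35: x=[1.1407] v=[-1.7115]
Step 36: x=[0.9738] v=[-1.6686]
Step 37: x=[0.8118] v=[-1.6204]
Step 38: x=[0.6551] v=[-1.5671]
Step 39: x=[0.5042] v=[-1.5088]
Step 40: x=[0.3596] v=[-1.4458]
Step 41: x=[0.2218] v=[-1.3782]
Step 42: x=[0.0912] v=[-1.3063]
Step 43: x=[-0.0318] v=[-1.2302]
Step 44: x=[-0.1468] v=[-1.1503]
Step 45: x=[-0.2535] v=[-1.0667]
Step 46: x=[-0.3515] v=[-0.9798]
Step 47: x=[-0.4405] v=[-0.8898]
Step 48: x=[-0.5202] v=[-0.7969]
Step 49: x=[-0.5904] v=[-0.7015]
Step 50: x=[-0.6508] v=[-0.6039]
Step 51: x=[-0.7012] v=[-0.5044]
Step 52: x=[-0.7415] v=[-0.4033]
Step 53: x=[-0.7716] v=[-0.3009]
Step 54: x=[-0.7914] v=[-0.1976]
Step 55: x=[-0.8008] v=[-0.0937]
Step 56: x=[-0.7998] v=[0.0105]
First v>=0 after going negative at step 56, time=5.6000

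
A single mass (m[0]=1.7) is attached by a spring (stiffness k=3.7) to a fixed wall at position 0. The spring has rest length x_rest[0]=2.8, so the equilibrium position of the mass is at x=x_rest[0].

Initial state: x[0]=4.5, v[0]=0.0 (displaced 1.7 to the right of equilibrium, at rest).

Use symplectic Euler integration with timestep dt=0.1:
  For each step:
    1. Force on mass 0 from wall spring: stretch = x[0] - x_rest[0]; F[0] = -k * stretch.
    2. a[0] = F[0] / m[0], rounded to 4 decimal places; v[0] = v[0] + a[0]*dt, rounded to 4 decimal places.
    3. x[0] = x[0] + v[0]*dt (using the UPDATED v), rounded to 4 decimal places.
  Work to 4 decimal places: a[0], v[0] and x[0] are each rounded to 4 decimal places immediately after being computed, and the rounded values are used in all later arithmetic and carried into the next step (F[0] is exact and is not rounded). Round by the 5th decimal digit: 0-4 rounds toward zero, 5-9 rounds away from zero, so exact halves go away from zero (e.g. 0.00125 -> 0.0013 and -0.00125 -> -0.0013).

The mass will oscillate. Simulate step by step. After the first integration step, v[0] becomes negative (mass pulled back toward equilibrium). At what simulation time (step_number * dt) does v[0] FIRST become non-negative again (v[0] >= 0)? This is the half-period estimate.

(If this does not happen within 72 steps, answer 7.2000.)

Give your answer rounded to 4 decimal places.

Step 0: x=[4.5000] v=[0.0000]
Step 1: x=[4.4630] v=[-0.3700]
Step 2: x=[4.3898] v=[-0.7320]
Step 3: x=[4.2820] v=[-1.0780]
Step 4: x=[4.1419] v=[-1.4006]
Step 5: x=[3.9726] v=[-1.6927]
Step 6: x=[3.7778] v=[-1.9479]
Step 7: x=[3.5617] v=[-2.1607]
Step 8: x=[3.3291] v=[-2.3265]
Step 9: x=[3.0849] v=[-2.4417]
Step 10: x=[2.8345] v=[-2.5037]
Step 11: x=[2.5834] v=[-2.5112]
Step 12: x=[2.3370] v=[-2.4641]
Step 13: x=[2.1007] v=[-2.3633]
Step 14: x=[1.8796] v=[-2.2111]
Step 15: x=[1.6785] v=[-2.0108]
Step 16: x=[1.5018] v=[-1.7667]
Step 17: x=[1.3534] v=[-1.4842]
Step 18: x=[1.2365] v=[-1.1694]
Step 19: x=[1.1536] v=[-0.8291]
Step 20: x=[1.1065] v=[-0.4708]
Step 21: x=[1.0963] v=[-0.1022]
Step 22: x=[1.1232] v=[0.2686]
First v>=0 after going negative at step 22, time=2.2000

Answer: 2.2000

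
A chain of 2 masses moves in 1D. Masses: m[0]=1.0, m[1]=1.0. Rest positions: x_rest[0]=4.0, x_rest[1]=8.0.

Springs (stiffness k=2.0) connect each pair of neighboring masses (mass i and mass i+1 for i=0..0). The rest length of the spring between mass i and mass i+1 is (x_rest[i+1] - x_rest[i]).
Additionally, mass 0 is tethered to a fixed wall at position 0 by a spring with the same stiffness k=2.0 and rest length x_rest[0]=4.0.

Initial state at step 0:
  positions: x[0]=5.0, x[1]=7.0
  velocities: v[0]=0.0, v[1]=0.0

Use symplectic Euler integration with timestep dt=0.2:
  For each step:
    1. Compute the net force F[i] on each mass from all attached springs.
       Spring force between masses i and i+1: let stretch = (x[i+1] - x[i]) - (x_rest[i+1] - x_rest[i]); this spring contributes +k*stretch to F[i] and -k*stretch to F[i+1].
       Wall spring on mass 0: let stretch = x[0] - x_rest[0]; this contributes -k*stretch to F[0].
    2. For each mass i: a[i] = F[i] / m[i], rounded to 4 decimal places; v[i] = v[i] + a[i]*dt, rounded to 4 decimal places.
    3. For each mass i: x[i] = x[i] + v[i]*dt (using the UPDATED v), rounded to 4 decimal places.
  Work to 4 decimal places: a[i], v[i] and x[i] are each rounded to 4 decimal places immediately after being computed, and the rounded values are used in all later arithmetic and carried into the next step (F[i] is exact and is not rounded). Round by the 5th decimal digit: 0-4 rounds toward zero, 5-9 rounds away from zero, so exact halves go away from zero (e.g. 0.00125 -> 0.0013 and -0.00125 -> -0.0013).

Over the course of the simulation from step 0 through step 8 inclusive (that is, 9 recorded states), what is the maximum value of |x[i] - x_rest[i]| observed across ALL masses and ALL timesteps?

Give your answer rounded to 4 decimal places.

Answer: 1.2629

Derivation:
Step 0: x=[5.0000 7.0000] v=[0.0000 0.0000]
Step 1: x=[4.7600 7.1600] v=[-1.2000 0.8000]
Step 2: x=[4.3312 7.4480] v=[-2.1440 1.4400]
Step 3: x=[3.8052 7.8067] v=[-2.6298 1.7933]
Step 4: x=[3.2949 8.1652] v=[-2.5513 1.7927]
Step 5: x=[2.9107 8.4541] v=[-1.9211 1.4446]
Step 6: x=[2.7371 8.6195] v=[-0.8680 0.8272]
Step 7: x=[2.8151 8.6343] v=[0.3901 0.0742]
Step 8: x=[3.1334 8.5036] v=[1.5917 -0.6535]
Max displacement = 1.2629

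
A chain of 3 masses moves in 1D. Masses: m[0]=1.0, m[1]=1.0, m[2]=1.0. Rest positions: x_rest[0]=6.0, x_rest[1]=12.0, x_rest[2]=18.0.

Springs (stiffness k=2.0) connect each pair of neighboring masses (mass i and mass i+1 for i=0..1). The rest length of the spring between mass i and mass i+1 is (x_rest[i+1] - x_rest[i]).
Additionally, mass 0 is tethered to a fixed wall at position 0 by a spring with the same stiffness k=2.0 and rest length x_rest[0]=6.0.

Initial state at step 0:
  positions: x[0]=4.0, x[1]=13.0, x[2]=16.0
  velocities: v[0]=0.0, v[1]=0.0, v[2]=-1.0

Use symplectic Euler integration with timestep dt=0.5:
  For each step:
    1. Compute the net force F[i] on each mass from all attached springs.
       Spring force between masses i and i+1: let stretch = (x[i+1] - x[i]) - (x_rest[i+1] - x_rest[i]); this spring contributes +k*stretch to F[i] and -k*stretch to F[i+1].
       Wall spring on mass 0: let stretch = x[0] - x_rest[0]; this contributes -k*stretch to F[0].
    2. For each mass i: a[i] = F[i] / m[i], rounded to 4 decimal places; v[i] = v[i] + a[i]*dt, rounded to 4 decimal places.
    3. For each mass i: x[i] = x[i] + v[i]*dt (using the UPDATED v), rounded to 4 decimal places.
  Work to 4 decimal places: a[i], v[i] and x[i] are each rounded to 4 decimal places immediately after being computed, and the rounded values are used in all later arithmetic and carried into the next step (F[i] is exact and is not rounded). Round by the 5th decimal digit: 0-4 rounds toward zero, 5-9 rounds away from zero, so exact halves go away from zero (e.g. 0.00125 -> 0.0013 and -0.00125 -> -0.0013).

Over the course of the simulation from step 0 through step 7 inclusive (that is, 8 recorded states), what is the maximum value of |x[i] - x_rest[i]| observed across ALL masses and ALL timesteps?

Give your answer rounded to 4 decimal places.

Step 0: x=[4.0000 13.0000 16.0000] v=[0.0000 0.0000 -1.0000]
Step 1: x=[6.5000 10.0000 17.0000] v=[5.0000 -6.0000 2.0000]
Step 2: x=[7.5000 8.7500 17.5000] v=[2.0000 -2.5000 1.0000]
Step 3: x=[5.3750 11.2500 16.6250] v=[-4.2500 5.0000 -1.7500]
Step 4: x=[3.5000 13.5000 16.0625] v=[-3.7500 4.5000 -1.1250]
Step 5: x=[4.8750 12.0313 17.2188] v=[2.7500 -2.9375 2.3125]
Step 6: x=[7.3907 9.5782 18.7813] v=[5.0313 -4.9063 3.1250]
Step 7: x=[7.3048 10.6329 18.7423] v=[-0.1719 2.1093 -0.0781]
Max displacement = 3.2500

Answer: 3.2500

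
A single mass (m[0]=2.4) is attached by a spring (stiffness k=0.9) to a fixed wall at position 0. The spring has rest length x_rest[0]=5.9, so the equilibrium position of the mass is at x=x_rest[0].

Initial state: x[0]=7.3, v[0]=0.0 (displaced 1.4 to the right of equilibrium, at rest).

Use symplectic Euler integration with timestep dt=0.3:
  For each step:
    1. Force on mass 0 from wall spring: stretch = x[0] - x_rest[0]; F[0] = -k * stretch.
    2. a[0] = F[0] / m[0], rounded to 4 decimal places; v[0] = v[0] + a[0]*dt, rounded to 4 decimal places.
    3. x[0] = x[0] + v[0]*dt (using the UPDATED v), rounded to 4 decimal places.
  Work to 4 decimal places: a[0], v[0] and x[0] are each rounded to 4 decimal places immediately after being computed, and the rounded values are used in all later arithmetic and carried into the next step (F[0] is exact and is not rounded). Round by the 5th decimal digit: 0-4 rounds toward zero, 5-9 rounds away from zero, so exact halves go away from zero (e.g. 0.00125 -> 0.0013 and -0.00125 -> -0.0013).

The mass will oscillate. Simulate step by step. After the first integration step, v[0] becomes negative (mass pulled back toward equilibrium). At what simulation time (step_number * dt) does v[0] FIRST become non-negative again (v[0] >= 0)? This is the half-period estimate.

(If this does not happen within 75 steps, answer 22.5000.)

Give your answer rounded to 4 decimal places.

Answer: 5.4000

Derivation:
Step 0: x=[7.3000] v=[0.0000]
Step 1: x=[7.2528] v=[-0.1575]
Step 2: x=[7.1599] v=[-0.3097]
Step 3: x=[7.0245] v=[-0.4515]
Step 4: x=[6.8511] v=[-0.5780]
Step 5: x=[6.6456] v=[-0.6850]
Step 6: x=[6.4149] v=[-0.7689]
Step 7: x=[6.1669] v=[-0.8268]
Step 8: x=[5.9099] v=[-0.8568]
Step 9: x=[5.6525] v=[-0.8579]
Step 10: x=[5.4035] v=[-0.8301]
Step 11: x=[5.1712] v=[-0.7742]
Step 12: x=[4.9635] v=[-0.6922]
Step 13: x=[4.7875] v=[-0.5868]
Step 14: x=[4.6490] v=[-0.4616]
Step 15: x=[4.5527] v=[-0.3209]
Step 16: x=[4.5019] v=[-0.1693]
Step 17: x=[4.4983] v=[-0.0120]
Step 18: x=[4.5420] v=[0.1457]
First v>=0 after going negative at step 18, time=5.4000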